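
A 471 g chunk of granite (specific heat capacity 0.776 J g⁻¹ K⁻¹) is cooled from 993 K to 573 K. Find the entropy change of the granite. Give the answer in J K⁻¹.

ΔS = -201 J/K

ΔS = ∫dQ_rev/T = m c ln(T₂/T₁) = 471 × 0.776 × ln(573/993) = -201 J/K.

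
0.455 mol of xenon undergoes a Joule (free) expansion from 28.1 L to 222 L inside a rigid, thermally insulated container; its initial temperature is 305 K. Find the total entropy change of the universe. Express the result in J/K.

ΔS_universe = 7.82 J/K

No heat is exchanged and no work is done, so the ideal-gas temperature stays constant.
Entropy is a state function; using a reversible isothermal path, ΔS_gas = nR ln(V₂/V₁) = 0.455 × 8.314 × ln(222/28.1) = 7.82 J/K.
The insulated surroundings exchange no heat, so ΔS_surr = 0 and ΔS_universe = ΔS_gas.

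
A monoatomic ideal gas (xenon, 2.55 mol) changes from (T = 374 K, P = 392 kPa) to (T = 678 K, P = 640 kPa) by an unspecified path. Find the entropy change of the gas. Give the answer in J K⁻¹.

ΔS = nC_p ln(T₂/T₁) − nR ln(P₂/P₁), with C_p = 5R/2 = 20.79 J mol⁻¹ K⁻¹ for a monoatomic ideal gas.
ΔS = 2.55 × [20.79 × ln(678/374) − 8.314 × ln(640/392)] = 21.1 J/K.

ΔS = 21.1 J/K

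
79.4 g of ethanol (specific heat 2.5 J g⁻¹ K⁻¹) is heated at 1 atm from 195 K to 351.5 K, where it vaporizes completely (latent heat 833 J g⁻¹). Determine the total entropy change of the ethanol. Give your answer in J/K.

ΔS = 305 J/K

Warming step: ΔS₁ = m c ln(T_tr/T_i) = 79.4 × 2.5 × ln(351.5/195) = 117 J/K.
Phase change: ΔS₂ = +mL/T_tr = 79.4 × 833 / 351.5 = 188.2 J/K.
ΔS_total = (117) + (188.2) = 305 J/K.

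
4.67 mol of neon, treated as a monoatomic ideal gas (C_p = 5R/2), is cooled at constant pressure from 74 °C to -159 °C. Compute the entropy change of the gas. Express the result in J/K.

ΔS = -108 J/K

In kelvin: T₁ = 347.15 K, T₂ = 114.15 K. At constant pressure, ΔS = nC_p ln(T₂/T₁) with C_p = 5R/2 = 20.79 J mol⁻¹ K⁻¹.
ΔS = 4.67 × 20.79 × ln(114.15/347.15) = -108 J/K.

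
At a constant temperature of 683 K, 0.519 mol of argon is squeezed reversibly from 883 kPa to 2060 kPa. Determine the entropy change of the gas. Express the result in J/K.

ΔS_gas = -3.66 J/K

For an isothermal ideal gas ΔS_gas = nR ln(P₁/P₂) = 0.519 × 8.314 × ln(883/2060) = -3.66 J/K.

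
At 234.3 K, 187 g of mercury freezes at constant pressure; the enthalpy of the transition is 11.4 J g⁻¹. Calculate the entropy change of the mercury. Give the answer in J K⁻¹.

ΔS = -9.1 J/K

Heat released by the substance: Q = −mL = −187 × 11.4 = −2131.8 J.
At constant T, ΔS = Q_rev/T = −2131.8 / 234.3 = -9.1 J/K.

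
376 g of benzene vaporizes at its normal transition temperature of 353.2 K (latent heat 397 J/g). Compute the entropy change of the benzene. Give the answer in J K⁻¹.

ΔS = 423 J/K

Heat absorbed by the substance: Q = mL = 376 × 397 = 149272 J.
At constant T, ΔS = Q_rev/T = 149272 / 353.2 = 423 J/K.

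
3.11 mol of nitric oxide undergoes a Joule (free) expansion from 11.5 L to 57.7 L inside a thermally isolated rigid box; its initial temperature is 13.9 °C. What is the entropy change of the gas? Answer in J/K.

ΔS_gas = 41.7 J/K

For an ideal gas in free expansion Q = 0 and W = 0, so T is unchanged.
Entropy is a state function; using a reversible isothermal path, ΔS_gas = nR ln(V₂/V₁) = 3.11 × 8.314 × ln(57.7/11.5) = 41.7 J/K.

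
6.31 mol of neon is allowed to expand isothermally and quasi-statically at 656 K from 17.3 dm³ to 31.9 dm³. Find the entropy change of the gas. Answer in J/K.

For an isothermal ideal gas ΔS_gas = nR ln(V₂/V₁) = 6.31 × 8.314 × ln(31.9/17.3) = 32.1 J/K.

ΔS_gas = 32.1 J/K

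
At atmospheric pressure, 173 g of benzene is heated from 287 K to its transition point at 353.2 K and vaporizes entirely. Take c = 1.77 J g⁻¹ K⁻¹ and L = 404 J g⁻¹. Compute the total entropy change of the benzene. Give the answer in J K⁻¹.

Warming step: ΔS₁ = m c ln(T_tr/T_i) = 173 × 1.77 × ln(353.2/287) = 63.55 J/K.
Phase change: ΔS₂ = +mL/T_tr = 173 × 404 / 353.2 = 197.9 J/K.
ΔS_total = (63.55) + (197.9) = 261 J/K.

ΔS = 261 J/K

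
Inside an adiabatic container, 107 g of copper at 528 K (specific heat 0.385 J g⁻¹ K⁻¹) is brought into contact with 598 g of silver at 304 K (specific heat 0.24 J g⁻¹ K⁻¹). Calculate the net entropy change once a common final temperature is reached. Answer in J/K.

ΔS_total = 5.36 J/K

Energy balance: T_f = (m₁c₁T₁ + m₂c₂T₂)/(m₁c₁ + m₂c₂) = 353.96 K.
ΔS₁ = m₁c₁ ln(T_f/T₁) = 41.195 × ln(353.96/528) = -16.475 J/K.
ΔS₂ = m₂c₂ ln(T_f/T₂) = 143.52 × ln(353.96/304) = 21.836 J/K.
ΔS_total = -16.475 + 21.836 = 5.36 J/K.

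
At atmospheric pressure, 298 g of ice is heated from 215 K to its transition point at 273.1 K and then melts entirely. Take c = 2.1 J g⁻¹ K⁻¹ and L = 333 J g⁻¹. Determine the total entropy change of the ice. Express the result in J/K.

ΔS = 513 J/K

Warming step: ΔS₁ = m c ln(T_tr/T_i) = 298 × 2.1 × ln(273.1/215) = 149.7 J/K.
Phase change: ΔS₂ = +mL/T_tr = 298 × 333 / 273.1 = 363.4 J/K.
ΔS_total = (149.7) + (363.4) = 513 J/K.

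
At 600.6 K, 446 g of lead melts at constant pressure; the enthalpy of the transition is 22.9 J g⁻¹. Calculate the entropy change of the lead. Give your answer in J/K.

ΔS = 17 J/K

Heat absorbed by the substance: Q = mL = 446 × 22.9 = 10213.4 J.
At constant T, ΔS = Q_rev/T = 10213.4 / 600.6 = 17 J/K.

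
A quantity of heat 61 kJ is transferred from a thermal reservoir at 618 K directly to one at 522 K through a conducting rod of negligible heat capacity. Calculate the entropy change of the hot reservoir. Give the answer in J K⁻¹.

ΔS_hot = -98.7 J/K

The hot reservoir loses heat Q, so ΔS_hot = −Q/T_H = −61000/618 = -98.7 J/K.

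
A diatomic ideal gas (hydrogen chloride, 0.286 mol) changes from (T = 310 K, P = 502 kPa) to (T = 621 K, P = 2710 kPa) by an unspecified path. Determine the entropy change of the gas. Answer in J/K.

ΔS = 1.77 J/K

ΔS = nC_p ln(T₂/T₁) − nR ln(P₂/P₁), with C_p = 7R/2 = 29.1 J mol⁻¹ K⁻¹ for a diatomic ideal gas.
ΔS = 0.286 × [29.1 × ln(621/310) − 8.314 × ln(2710/502)] = 1.77 J/K.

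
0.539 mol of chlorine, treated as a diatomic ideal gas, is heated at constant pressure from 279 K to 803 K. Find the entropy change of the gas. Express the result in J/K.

At constant pressure, ΔS = nC_p ln(T₂/T₁) with C_p = 7R/2 = 29.1 J mol⁻¹ K⁻¹.
ΔS = 0.539 × 29.1 × ln(803/279) = 16.6 J/K.

ΔS = 16.6 J/K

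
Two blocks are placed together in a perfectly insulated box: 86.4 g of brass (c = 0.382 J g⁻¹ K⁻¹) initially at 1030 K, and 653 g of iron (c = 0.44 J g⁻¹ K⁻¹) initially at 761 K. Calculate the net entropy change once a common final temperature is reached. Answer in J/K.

ΔS_total = 1.47 J/K

Energy balance: T_f = (m₁c₁T₁ + m₂c₂T₂)/(m₁c₁ + m₂c₂) = 788.72 K.
ΔS₁ = m₁c₁ ln(T_f/T₁) = 33.0048 × ln(788.72/1030) = -8.809 J/K.
ΔS₂ = m₂c₂ ln(T_f/T₂) = 287.32 × ln(788.72/761) = 10.28 J/K.
ΔS_total = -8.809 + 10.28 = 1.47 J/K.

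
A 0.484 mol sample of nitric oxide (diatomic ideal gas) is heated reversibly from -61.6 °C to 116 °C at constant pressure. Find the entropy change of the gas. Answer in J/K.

ΔS = 8.58 J/K

In kelvin: T₁ = 211.55 K, T₂ = 389.15 K. At constant pressure, ΔS = nC_p ln(T₂/T₁) with C_p = 7R/2 = 29.1 J mol⁻¹ K⁻¹.
ΔS = 0.484 × 29.1 × ln(389.15/211.55) = 8.58 J/K.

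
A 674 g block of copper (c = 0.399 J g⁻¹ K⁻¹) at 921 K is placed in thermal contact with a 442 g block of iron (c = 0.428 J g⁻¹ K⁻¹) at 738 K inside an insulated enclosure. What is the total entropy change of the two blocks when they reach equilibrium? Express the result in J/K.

ΔS_total = 2.68 J/K

Energy balance: T_f = (m₁c₁T₁ + m₂c₂T₂)/(m₁c₁ + m₂c₂) = 845.43 K.
ΔS₁ = m₁c₁ ln(T_f/T₁) = 268.926 × ln(845.43/921) = -23.024 J/K.
ΔS₂ = m₂c₂ ln(T_f/T₂) = 189.176 × ln(845.43/738) = 25.709 J/K.
ΔS_total = -23.024 + 25.709 = 2.68 J/K.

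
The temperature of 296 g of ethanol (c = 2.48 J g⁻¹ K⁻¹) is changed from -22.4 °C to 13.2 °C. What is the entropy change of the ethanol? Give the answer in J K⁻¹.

ΔS = 97.5 J/K

In kelvin: T₁ = 250.75 K, T₂ = 286.35 K. ΔS = ∫dQ_rev/T = m c ln(T₂/T₁) = 296 × 2.48 × ln(286.35/250.75) = 97.5 J/K.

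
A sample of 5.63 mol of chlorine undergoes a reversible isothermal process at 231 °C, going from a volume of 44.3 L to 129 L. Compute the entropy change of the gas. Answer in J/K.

For an isothermal ideal gas ΔS_gas = nR ln(V₂/V₁) = 5.63 × 8.314 × ln(129/44.3) = 50 J/K.

ΔS_gas = 50 J/K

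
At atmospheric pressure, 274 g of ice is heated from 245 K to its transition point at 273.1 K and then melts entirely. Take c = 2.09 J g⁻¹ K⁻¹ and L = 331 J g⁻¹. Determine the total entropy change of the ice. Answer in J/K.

Warming step: ΔS₁ = m c ln(T_tr/T_i) = 274 × 2.09 × ln(273.1/245) = 62.18 J/K.
Phase change: ΔS₂ = +mL/T_tr = 274 × 331 / 273.1 = 332.1 J/K.
ΔS_total = (62.18) + (332.1) = 394 J/K.

ΔS = 394 J/K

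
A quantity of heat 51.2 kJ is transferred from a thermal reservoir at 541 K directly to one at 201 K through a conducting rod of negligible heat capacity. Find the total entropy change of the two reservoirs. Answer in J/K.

ΔS_total = 160 J/K

ΔS_hot = −Q/T_H = −51200/541 = -94.64 J/K and ΔS_cold = +Q/T_C = 51200/201 = 254.7 J/K.
ΔS_total = -94.64 + 254.7 = 160 J/K, positive as the second law requires.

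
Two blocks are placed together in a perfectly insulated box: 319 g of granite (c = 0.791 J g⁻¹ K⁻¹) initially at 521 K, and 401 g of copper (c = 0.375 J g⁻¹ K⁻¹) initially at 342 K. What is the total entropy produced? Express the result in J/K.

ΔS_total = 8.01 J/K

Energy balance: T_f = (m₁c₁T₁ + m₂c₂T₂)/(m₁c₁ + m₂c₂) = 454.16 K.
ΔS₁ = m₁c₁ ln(T_f/T₁) = 252.329 × ln(454.16/521) = -34.645 J/K.
ΔS₂ = m₂c₂ ln(T_f/T₂) = 150.375 × ln(454.16/342) = 42.652 J/K.
ΔS_total = -34.645 + 42.652 = 8.01 J/K.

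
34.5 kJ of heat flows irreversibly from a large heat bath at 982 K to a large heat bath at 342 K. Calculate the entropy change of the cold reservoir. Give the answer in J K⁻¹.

The cold reservoir gains heat Q, so ΔS_cold = +Q/T_C = 34500/342 = 101 J/K.

ΔS_cold = 101 J/K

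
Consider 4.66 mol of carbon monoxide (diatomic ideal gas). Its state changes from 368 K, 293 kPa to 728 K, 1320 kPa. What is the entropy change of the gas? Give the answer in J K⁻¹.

ΔS = 34.2 J/K

ΔS = nC_p ln(T₂/T₁) − nR ln(P₂/P₁), with C_p = 7R/2 = 29.1 J mol⁻¹ K⁻¹ for a diatomic ideal gas.
ΔS = 4.66 × [29.1 × ln(728/368) − 8.314 × ln(1320/293)] = 34.2 J/K.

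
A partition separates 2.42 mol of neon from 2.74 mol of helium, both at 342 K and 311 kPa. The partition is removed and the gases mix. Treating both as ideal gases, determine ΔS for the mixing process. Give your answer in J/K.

ΔS_mix = 29.7 J/K

Mole fractions: x_A = 2.42/5.16 = 0.469, x_B = 0.531.
ΔS_mix = −R(n_A ln x_A + n_B ln x_B) = −8.314 × (2.42 ln 0.469 + 2.74 ln 0.531) = 29.7 J/K.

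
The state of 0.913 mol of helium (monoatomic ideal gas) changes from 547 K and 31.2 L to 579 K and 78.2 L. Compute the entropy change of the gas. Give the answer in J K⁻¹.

ΔS = 7.62 J/K

Entropy is a state function: ΔS = nC_V ln(T₂/T₁) + nR ln(V₂/V₁), with C_V = 3R/2 = 12.47 J mol⁻¹ K⁻¹ for a monoatomic ideal gas.
ΔS = 0.913 × [12.47 × ln(579/547) + 8.314 × ln(78.2/31.2)] = 7.62 J/K.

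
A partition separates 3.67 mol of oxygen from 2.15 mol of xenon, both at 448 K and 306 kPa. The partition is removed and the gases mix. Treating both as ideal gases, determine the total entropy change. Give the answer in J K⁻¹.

ΔS_mix = 31.9 J/K

Mole fractions: x_A = 3.67/5.82 = 0.631, x_B = 0.369.
ΔS_mix = −R(n_A ln x_A + n_B ln x_B) = −8.314 × (3.67 ln 0.631 + 2.15 ln 0.369) = 31.9 J/K.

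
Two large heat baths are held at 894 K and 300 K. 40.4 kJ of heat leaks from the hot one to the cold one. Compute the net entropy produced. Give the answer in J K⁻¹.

ΔS_total = 89.5 J/K

ΔS_hot = −Q/T_H = −40400/894 = -45.19 J/K and ΔS_cold = +Q/T_C = 40400/300 = 134.7 J/K.
ΔS_total = -45.19 + 134.7 = 89.5 J/K, positive as the second law requires.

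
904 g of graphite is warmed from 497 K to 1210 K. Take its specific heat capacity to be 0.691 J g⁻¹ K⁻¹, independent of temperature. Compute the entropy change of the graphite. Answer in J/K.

ΔS = ∫dQ_rev/T = m c ln(T₂/T₁) = 904 × 0.691 × ln(1210/497) = 556 J/K.

ΔS = 556 J/K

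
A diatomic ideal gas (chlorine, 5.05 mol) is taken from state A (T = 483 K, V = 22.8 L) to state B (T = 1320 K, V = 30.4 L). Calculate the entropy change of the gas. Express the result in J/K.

ΔS = 118 J/K

Entropy is a state function: ΔS = nC_V ln(T₂/T₁) + nR ln(V₂/V₁), with C_V = 5R/2 = 20.79 J mol⁻¹ K⁻¹ for a diatomic ideal gas.
ΔS = 5.05 × [20.79 × ln(1320/483) + 8.314 × ln(30.4/22.8)] = 118 J/K.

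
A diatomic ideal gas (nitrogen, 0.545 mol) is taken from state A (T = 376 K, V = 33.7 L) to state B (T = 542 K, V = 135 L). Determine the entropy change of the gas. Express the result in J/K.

Entropy is a state function: ΔS = nC_V ln(T₂/T₁) + nR ln(V₂/V₁), with C_V = 5R/2 = 20.79 J mol⁻¹ K⁻¹ for a diatomic ideal gas.
ΔS = 0.545 × [20.79 × ln(542/376) + 8.314 × ln(135/33.7)] = 10.4 J/K.

ΔS = 10.4 J/K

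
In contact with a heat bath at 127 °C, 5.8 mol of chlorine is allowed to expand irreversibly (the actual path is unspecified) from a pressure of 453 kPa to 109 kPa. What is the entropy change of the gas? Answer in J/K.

ΔS_gas = 68.7 J/K

Entropy is a state function, so ΔS_gas depends only on the end states.
For an isothermal ideal gas ΔS_gas = nR ln(P₁/P₂) = 5.8 × 8.314 × ln(453/109) = 68.7 J/K.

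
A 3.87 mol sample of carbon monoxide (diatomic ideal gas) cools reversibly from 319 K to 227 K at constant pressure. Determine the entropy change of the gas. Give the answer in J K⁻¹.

At constant pressure, ΔS = nC_p ln(T₂/T₁) with C_p = 7R/2 = 29.1 J mol⁻¹ K⁻¹.
ΔS = 3.87 × 29.1 × ln(227/319) = -38.3 J/K.

ΔS = -38.3 J/K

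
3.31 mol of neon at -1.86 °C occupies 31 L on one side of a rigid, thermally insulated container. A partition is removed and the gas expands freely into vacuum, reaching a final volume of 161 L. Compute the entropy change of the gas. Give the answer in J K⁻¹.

ΔS_gas = 45.3 J/K

For an ideal gas in free expansion Q = 0 and W = 0, so T is unchanged.
Entropy is a state function; using a reversible isothermal path, ΔS_gas = nR ln(V₂/V₁) = 3.31 × 8.314 × ln(161/31) = 45.3 J/K.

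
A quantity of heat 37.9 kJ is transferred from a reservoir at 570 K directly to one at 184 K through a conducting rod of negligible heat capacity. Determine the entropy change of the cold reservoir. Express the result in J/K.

The cold reservoir gains heat Q, so ΔS_cold = +Q/T_C = 37900/184 = 206 J/K.

ΔS_cold = 206 J/K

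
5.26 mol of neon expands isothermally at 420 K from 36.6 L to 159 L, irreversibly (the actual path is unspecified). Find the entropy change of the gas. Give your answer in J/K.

Entropy is a state function, so ΔS_gas depends only on the end states.
For an isothermal ideal gas ΔS_gas = nR ln(V₂/V₁) = 5.26 × 8.314 × ln(159/36.6) = 64.2 J/K.

ΔS_gas = 64.2 J/K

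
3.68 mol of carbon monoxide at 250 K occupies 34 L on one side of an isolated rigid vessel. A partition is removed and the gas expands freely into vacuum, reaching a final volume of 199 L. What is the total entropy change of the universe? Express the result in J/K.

No heat is exchanged and no work is done, so the ideal-gas temperature stays constant.
Entropy is a state function; using a reversible isothermal path, ΔS_gas = nR ln(V₂/V₁) = 3.68 × 8.314 × ln(199/34) = 54.1 J/K.
The insulated surroundings exchange no heat, so ΔS_surr = 0 and ΔS_universe = ΔS_gas.

ΔS_universe = 54.1 J/K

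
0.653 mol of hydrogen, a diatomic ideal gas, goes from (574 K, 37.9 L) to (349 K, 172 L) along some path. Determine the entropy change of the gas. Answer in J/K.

ΔS = 1.46 J/K

Entropy is a state function: ΔS = nC_V ln(T₂/T₁) + nR ln(V₂/V₁), with C_V = 5R/2 = 20.79 J mol⁻¹ K⁻¹ for a diatomic ideal gas.
ΔS = 0.653 × [20.79 × ln(349/574) + 8.314 × ln(172/37.9)] = 1.46 J/K.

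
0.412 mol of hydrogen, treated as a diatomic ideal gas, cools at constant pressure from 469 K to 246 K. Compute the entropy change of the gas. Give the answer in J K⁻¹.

At constant pressure, ΔS = nC_p ln(T₂/T₁) with C_p = 7R/2 = 29.1 J mol⁻¹ K⁻¹.
ΔS = 0.412 × 29.1 × ln(246/469) = -7.74 J/K.

ΔS = -7.74 J/K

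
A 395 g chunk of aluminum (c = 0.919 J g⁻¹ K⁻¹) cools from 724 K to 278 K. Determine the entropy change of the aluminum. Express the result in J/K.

ΔS = ∫dQ_rev/T = m c ln(T₂/T₁) = 395 × 0.919 × ln(278/724) = -347 J/K.

ΔS = -347 J/K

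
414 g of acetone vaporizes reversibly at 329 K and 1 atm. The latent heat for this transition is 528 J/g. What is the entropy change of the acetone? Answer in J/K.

Heat absorbed by the substance: Q = mL = 414 × 528 = 218592 J.
At constant T, ΔS = Q_rev/T = 218592 / 329 = 664 J/K.

ΔS = 664 J/K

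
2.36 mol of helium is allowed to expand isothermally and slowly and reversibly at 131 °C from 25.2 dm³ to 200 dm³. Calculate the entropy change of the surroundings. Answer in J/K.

For an isothermal ideal gas ΔS_gas = nR ln(V₂/V₁) = 2.36 × 8.314 × ln(200/25.2) = 40.6 J/K.
The process is reversible, so ΔS_surr = −ΔS_gas = -40.6 J/K and ΔS_universe = 0.

ΔS_surr = -40.6 J/K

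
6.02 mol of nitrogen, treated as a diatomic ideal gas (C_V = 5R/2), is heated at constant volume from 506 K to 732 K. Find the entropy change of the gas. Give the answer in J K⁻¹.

At constant volume, ΔS = nC_V ln(T₂/T₁) with C_V = 5R/2 = 20.79 J mol⁻¹ K⁻¹.
ΔS = 6.02 × 20.79 × ln(732/506) = 46.2 J/K.

ΔS = 46.2 J/K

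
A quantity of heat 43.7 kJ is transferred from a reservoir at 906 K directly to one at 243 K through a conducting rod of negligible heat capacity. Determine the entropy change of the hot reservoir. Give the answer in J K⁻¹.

ΔS_hot = -48.2 J/K

The hot reservoir loses heat Q, so ΔS_hot = −Q/T_H = −43700/906 = -48.2 J/K.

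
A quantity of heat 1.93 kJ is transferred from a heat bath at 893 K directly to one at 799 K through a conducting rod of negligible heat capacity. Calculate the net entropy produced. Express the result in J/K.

ΔS_hot = −Q/T_H = −1930/893 = -2.1613 J/K and ΔS_cold = +Q/T_C = 1930/799 = 2.4155 J/K.
ΔS_total = -2.1613 + 2.4155 = 0.254 J/K, positive as the second law requires.

ΔS_total = 0.254 J/K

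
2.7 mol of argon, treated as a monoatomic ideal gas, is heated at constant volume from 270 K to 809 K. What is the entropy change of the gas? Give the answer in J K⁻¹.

At constant volume, ΔS = nC_V ln(T₂/T₁) with C_V = 3R/2 = 12.47 J mol⁻¹ K⁻¹.
ΔS = 2.7 × 12.47 × ln(809/270) = 37 J/K.

ΔS = 37 J/K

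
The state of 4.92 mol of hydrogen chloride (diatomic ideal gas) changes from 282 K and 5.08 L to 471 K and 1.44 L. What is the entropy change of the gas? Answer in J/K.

Entropy is a state function: ΔS = nC_V ln(T₂/T₁) + nR ln(V₂/V₁), with C_V = 5R/2 = 20.79 J mol⁻¹ K⁻¹ for a diatomic ideal gas.
ΔS = 4.92 × [20.79 × ln(471/282) + 8.314 × ln(1.44/5.08)] = 0.888 J/K.

ΔS = 0.888 J/K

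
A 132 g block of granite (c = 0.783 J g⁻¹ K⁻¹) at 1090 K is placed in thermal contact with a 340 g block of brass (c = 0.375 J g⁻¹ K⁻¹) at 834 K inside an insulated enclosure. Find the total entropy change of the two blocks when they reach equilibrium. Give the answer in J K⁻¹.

ΔS_total = 2.06 J/K

Energy balance: T_f = (m₁c₁T₁ + m₂c₂T₂)/(m₁c₁ + m₂c₂) = 948.61 K.
ΔS₁ = m₁c₁ ln(T_f/T₁) = 103.356 × ln(948.61/1090) = -14.36 J/K.
ΔS₂ = m₂c₂ ln(T_f/T₂) = 127.5 × ln(948.61/834) = 16.42 J/K.
ΔS_total = -14.36 + 16.42 = 2.06 J/K.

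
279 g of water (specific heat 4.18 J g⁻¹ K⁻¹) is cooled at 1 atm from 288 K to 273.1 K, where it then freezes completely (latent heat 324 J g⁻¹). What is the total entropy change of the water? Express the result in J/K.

ΔS = -393 J/K

Cooling step: ΔS₁ = m c ln(T_tr/T_i) = 279 × 4.18 × ln(273.1/288) = -61.95 J/K.
Phase change: ΔS₂ = −mL/T_tr = −279 × 324 / 273.1 = -331 J/K.
ΔS_total = (-61.95) + (-331) = -393 J/K.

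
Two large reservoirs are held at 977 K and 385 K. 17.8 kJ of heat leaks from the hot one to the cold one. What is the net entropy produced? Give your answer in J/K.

ΔS_total = 28 J/K

ΔS_hot = −Q/T_H = −17800/977 = -18.22 J/K and ΔS_cold = +Q/T_C = 17800/385 = 46.23 J/K.
ΔS_total = -18.22 + 46.23 = 28 J/K, positive as the second law requires.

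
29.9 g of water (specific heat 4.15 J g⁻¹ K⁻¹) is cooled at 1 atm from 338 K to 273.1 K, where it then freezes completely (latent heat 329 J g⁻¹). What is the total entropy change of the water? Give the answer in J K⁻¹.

ΔS = -62.5 J/K

Cooling step: ΔS₁ = m c ln(T_tr/T_i) = 29.9 × 4.15 × ln(273.1/338) = -26.46 J/K.
Phase change: ΔS₂ = −mL/T_tr = −29.9 × 329 / 273.1 = -36.02 J/K.
ΔS_total = (-26.46) + (-36.02) = -62.5 J/K.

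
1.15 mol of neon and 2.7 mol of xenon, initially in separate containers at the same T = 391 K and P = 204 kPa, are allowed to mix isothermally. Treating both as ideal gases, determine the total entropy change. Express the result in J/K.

Mole fractions: x_A = 1.15/3.85 = 0.299, x_B = 0.701.
ΔS_mix = −R(n_A ln x_A + n_B ln x_B) = −8.314 × (1.15 ln 0.299 + 2.7 ln 0.701) = 19.5 J/K.

ΔS_mix = 19.5 J/K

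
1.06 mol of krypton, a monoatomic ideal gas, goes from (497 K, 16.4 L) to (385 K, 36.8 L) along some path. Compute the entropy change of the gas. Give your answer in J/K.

Entropy is a state function: ΔS = nC_V ln(T₂/T₁) + nR ln(V₂/V₁), with C_V = 3R/2 = 12.47 J mol⁻¹ K⁻¹ for a monoatomic ideal gas.
ΔS = 1.06 × [12.47 × ln(385/497) + 8.314 × ln(36.8/16.4)] = 3.75 J/K.

ΔS = 3.75 J/K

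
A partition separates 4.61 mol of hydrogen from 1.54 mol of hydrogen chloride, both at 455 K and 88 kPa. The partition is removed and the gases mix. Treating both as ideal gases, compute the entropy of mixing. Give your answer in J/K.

Mole fractions: x_A = 4.61/6.15 = 0.75, x_B = 0.25.
ΔS_mix = −R(n_A ln x_A + n_B ln x_B) = −8.314 × (4.61 ln 0.75 + 1.54 ln 0.25) = 28.8 J/K.

ΔS_mix = 28.8 J/K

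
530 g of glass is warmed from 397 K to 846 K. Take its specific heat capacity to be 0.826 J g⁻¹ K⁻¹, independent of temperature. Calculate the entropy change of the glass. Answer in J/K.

ΔS = 331 J/K

ΔS = ∫dQ_rev/T = m c ln(T₂/T₁) = 530 × 0.826 × ln(846/397) = 331 J/K.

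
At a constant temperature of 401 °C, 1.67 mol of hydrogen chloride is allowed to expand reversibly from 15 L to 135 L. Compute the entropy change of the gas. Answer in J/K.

For an isothermal ideal gas ΔS_gas = nR ln(V₂/V₁) = 1.67 × 8.314 × ln(135/15) = 30.5 J/K.

ΔS_gas = 30.5 J/K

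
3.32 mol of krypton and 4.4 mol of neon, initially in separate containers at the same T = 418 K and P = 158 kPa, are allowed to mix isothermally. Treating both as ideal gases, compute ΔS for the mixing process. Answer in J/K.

Mole fractions: x_A = 3.32/7.72 = 0.43, x_B = 0.57.
ΔS_mix = −R(n_A ln x_A + n_B ln x_B) = −8.314 × (3.32 ln 0.43 + 4.4 ln 0.57) = 43.9 J/K.

ΔS_mix = 43.9 J/K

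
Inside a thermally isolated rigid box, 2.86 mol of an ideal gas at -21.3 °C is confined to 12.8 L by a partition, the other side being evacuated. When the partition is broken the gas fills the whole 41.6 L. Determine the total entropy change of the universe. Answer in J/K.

No heat is exchanged and no work is done, so the ideal-gas temperature stays constant.
Entropy is a state function; using a reversible isothermal path, ΔS_gas = nR ln(V₂/V₁) = 2.86 × 8.314 × ln(41.6/12.8) = 28 J/K.
The insulated surroundings exchange no heat, so ΔS_surr = 0 and ΔS_universe = ΔS_gas.

ΔS_universe = 28 J/K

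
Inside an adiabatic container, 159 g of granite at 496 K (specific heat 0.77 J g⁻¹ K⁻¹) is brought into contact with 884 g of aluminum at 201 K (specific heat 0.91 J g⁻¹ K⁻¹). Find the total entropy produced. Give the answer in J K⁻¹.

ΔS_total = 53.6 J/K

Energy balance: T_f = (m₁c₁T₁ + m₂c₂T₂)/(m₁c₁ + m₂c₂) = 239.97 K.
ΔS₁ = m₁c₁ ln(T_f/T₁) = 122.43 × ln(239.97/496) = -88.89 J/K.
ΔS₂ = m₂c₂ ln(T_f/T₂) = 804.44 × ln(239.97/201) = 142.5 J/K.
ΔS_total = -88.89 + 142.5 = 53.6 J/K.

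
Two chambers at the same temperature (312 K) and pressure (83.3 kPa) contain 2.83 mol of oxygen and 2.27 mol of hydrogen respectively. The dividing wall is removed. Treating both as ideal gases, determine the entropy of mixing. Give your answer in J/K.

Mole fractions: x_A = 2.83/5.1 = 0.555, x_B = 0.445.
ΔS_mix = −R(n_A ln x_A + n_B ln x_B) = −8.314 × (2.83 ln 0.555 + 2.27 ln 0.445) = 29.1 J/K.

ΔS_mix = 29.1 J/K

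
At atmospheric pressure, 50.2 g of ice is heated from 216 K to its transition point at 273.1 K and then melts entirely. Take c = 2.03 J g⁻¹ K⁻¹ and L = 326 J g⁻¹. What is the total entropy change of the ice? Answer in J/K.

ΔS = 83.8 J/K

Warming step: ΔS₁ = m c ln(T_tr/T_i) = 50.2 × 2.03 × ln(273.1/216) = 23.9 J/K.
Phase change: ΔS₂ = +mL/T_tr = 50.2 × 326 / 273.1 = 59.92 J/K.
ΔS_total = (23.9) + (59.92) = 83.8 J/K.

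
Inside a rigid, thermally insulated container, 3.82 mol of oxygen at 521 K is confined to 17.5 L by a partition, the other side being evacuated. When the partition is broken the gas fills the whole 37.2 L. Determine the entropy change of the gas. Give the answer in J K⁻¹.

ΔS_gas = 24 J/K

For an ideal gas in free expansion Q = 0 and W = 0, so T is unchanged.
Entropy is a state function; using a reversible isothermal path, ΔS_gas = nR ln(V₂/V₁) = 3.82 × 8.314 × ln(37.2/17.5) = 24 J/K.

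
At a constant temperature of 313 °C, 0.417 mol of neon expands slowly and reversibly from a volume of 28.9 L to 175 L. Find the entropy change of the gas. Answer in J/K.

For an isothermal ideal gas ΔS_gas = nR ln(V₂/V₁) = 0.417 × 8.314 × ln(175/28.9) = 6.24 J/K.

ΔS_gas = 6.24 J/K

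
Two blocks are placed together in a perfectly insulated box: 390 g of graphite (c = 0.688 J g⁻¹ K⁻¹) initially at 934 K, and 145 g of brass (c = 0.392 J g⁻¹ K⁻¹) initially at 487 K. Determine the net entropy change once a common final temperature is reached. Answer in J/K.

ΔS_total = 8.61 J/K

Energy balance: T_f = (m₁c₁T₁ + m₂c₂T₂)/(m₁c₁ + m₂c₂) = 855.86 K.
ΔS₁ = m₁c₁ ln(T_f/T₁) = 268.32 × ln(855.86/934) = -23.44 J/K.
ΔS₂ = m₂c₂ ln(T_f/T₂) = 56.84 × ln(855.86/487) = 32.05 J/K.
ΔS_total = -23.44 + 32.05 = 8.61 J/K.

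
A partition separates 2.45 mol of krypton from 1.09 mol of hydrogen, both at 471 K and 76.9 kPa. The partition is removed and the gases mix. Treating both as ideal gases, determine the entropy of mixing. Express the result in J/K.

Mole fractions: x_A = 2.45/3.54 = 0.692, x_B = 0.308.
ΔS_mix = −R(n_A ln x_A + n_B ln x_B) = −8.314 × (2.45 ln 0.692 + 1.09 ln 0.308) = 18.2 J/K.

ΔS_mix = 18.2 J/K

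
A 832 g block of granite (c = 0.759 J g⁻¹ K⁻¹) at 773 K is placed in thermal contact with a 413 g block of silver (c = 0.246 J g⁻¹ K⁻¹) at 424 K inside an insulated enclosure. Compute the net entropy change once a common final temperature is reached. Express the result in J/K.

ΔS_total = 13.6 J/K

Energy balance: T_f = (m₁c₁T₁ + m₂c₂T₂)/(m₁c₁ + m₂c₂) = 724.63 K.
ΔS₁ = m₁c₁ ln(T_f/T₁) = 631.488 × ln(724.63/773) = -40.803 J/K.
ΔS₂ = m₂c₂ ln(T_f/T₂) = 101.598 × ln(724.63/424) = 54.45 J/K.
ΔS_total = -40.803 + 54.45 = 13.6 J/K.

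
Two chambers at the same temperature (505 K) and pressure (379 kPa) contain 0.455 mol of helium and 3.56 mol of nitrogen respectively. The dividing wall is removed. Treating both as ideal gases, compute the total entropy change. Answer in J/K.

Mole fractions: x_A = 0.455/4.01 = 0.113, x_B = 0.887.
ΔS_mix = −R(n_A ln x_A + n_B ln x_B) = −8.314 × (0.455 ln 0.113 + 3.56 ln 0.887) = 11.8 J/K.

ΔS_mix = 11.8 J/K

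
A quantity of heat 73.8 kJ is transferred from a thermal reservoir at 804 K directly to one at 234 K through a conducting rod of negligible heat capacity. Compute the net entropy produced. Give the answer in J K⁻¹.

ΔS_total = 224 J/K

ΔS_hot = −Q/T_H = −73800/804 = -91.79 J/K and ΔS_cold = +Q/T_C = 73800/234 = 315.4 J/K.
ΔS_total = -91.79 + 315.4 = 224 J/K, positive as the second law requires.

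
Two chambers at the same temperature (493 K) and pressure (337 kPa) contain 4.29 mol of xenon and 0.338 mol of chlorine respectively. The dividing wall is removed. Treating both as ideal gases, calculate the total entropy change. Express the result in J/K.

Mole fractions: x_A = 4.29/4.63 = 0.927, x_B = 0.073.
ΔS_mix = −R(n_A ln x_A + n_B ln x_B) = −8.314 × (4.29 ln 0.927 + 0.338 ln 0.073) = 10.1 J/K.

ΔS_mix = 10.1 J/K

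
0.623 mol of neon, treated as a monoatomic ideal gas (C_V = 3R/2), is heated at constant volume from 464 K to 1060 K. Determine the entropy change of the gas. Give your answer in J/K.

ΔS = 6.42 J/K

At constant volume, ΔS = nC_V ln(T₂/T₁) with C_V = 3R/2 = 12.47 J mol⁻¹ K⁻¹.
ΔS = 0.623 × 12.47 × ln(1060/464) = 6.42 J/K.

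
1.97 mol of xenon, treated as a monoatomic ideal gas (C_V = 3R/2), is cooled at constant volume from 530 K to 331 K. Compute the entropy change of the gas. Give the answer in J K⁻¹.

At constant volume, ΔS = nC_V ln(T₂/T₁) with C_V = 3R/2 = 12.47 J mol⁻¹ K⁻¹.
ΔS = 1.97 × 12.47 × ln(331/530) = -11.6 J/K.

ΔS = -11.6 J/K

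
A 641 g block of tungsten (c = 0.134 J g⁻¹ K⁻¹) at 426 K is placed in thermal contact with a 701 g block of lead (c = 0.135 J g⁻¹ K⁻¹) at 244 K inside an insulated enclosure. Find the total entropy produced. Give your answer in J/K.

ΔS_total = 6.96 J/K

Energy balance: T_f = (m₁c₁T₁ + m₂c₂T₂)/(m₁c₁ + m₂c₂) = 330.59 K.
ΔS₁ = m₁c₁ ln(T_f/T₁) = 85.894 × ln(330.59/426) = -21.78 J/K.
ΔS₂ = m₂c₂ ln(T_f/T₂) = 94.635 × ln(330.59/244) = 28.74 J/K.
ΔS_total = -21.78 + 28.74 = 6.96 J/K.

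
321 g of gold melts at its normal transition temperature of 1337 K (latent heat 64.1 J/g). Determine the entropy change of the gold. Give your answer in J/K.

Heat absorbed by the substance: Q = mL = 321 × 64.1 = 20576.1 J.
At constant T, ΔS = Q_rev/T = 20576.1 / 1337 = 15.4 J/K.

ΔS = 15.4 J/K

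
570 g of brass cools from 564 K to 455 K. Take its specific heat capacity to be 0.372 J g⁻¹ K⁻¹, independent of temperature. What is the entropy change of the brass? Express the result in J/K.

ΔS = ∫dQ_rev/T = m c ln(T₂/T₁) = 570 × 0.372 × ln(455/564) = -45.5 J/K.

ΔS = -45.5 J/K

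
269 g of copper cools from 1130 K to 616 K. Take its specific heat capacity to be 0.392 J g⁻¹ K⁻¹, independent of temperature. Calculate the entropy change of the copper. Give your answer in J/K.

ΔS = ∫dQ_rev/T = m c ln(T₂/T₁) = 269 × 0.392 × ln(616/1130) = -64 J/K.

ΔS = -64 J/K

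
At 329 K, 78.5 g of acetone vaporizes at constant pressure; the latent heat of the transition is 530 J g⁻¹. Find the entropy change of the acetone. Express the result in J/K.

Heat absorbed by the substance: Q = mL = 78.5 × 530 = 41605 J.
At constant T, ΔS = Q_rev/T = 41605 / 329 = 126 J/K.

ΔS = 126 J/K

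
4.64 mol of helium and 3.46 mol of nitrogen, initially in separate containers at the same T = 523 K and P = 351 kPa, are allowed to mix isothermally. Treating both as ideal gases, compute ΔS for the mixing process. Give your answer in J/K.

ΔS_mix = 46 J/K

Mole fractions: x_A = 4.64/8.1 = 0.573, x_B = 0.427.
ΔS_mix = −R(n_A ln x_A + n_B ln x_B) = −8.314 × (4.64 ln 0.573 + 3.46 ln 0.427) = 46 J/K.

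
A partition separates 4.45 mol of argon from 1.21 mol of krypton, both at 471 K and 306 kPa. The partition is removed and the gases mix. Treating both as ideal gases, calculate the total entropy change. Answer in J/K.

ΔS_mix = 24.4 J/K

Mole fractions: x_A = 4.45/5.66 = 0.786, x_B = 0.214.
ΔS_mix = −R(n_A ln x_A + n_B ln x_B) = −8.314 × (4.45 ln 0.786 + 1.21 ln 0.214) = 24.4 J/K.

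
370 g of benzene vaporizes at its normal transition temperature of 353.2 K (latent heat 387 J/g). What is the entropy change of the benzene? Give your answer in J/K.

Heat absorbed by the substance: Q = mL = 370 × 387 = 143190 J.
At constant T, ΔS = Q_rev/T = 143190 / 353.2 = 405 J/K.

ΔS = 405 J/K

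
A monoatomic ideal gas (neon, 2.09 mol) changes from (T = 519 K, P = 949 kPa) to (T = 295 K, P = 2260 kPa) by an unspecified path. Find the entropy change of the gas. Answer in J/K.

ΔS = nC_p ln(T₂/T₁) − nR ln(P₂/P₁), with C_p = 5R/2 = 20.79 J mol⁻¹ K⁻¹ for a monoatomic ideal gas.
ΔS = 2.09 × [20.79 × ln(295/519) − 8.314 × ln(2260/949)] = -39.6 J/K.

ΔS = -39.6 J/K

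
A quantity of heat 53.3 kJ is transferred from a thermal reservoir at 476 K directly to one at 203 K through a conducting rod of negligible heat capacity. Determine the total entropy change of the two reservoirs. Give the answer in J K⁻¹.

ΔS_hot = −Q/T_H = −53300/476 = -112 J/K and ΔS_cold = +Q/T_C = 53300/203 = 262.6 J/K.
ΔS_total = -112 + 262.6 = 151 J/K, positive as the second law requires.

ΔS_total = 151 J/K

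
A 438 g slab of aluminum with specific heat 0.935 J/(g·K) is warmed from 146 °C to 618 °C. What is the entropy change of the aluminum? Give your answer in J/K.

ΔS = 309 J/K

In kelvin: T₁ = 419.15 K, T₂ = 891.15 K. ΔS = ∫dQ_rev/T = m c ln(T₂/T₁) = 438 × 0.935 × ln(891.15/419.15) = 309 J/K.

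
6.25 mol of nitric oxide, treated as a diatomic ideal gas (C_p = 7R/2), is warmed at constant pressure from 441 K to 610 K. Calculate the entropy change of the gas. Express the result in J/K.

At constant pressure, ΔS = nC_p ln(T₂/T₁) with C_p = 7R/2 = 29.1 J mol⁻¹ K⁻¹.
ΔS = 6.25 × 29.1 × ln(610/441) = 59 J/K.

ΔS = 59 J/K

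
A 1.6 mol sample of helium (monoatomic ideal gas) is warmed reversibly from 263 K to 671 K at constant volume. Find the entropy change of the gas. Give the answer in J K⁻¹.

At constant volume, ΔS = nC_V ln(T₂/T₁) with C_V = 3R/2 = 12.47 J mol⁻¹ K⁻¹.
ΔS = 1.6 × 12.47 × ln(671/263) = 18.7 J/K.

ΔS = 18.7 J/K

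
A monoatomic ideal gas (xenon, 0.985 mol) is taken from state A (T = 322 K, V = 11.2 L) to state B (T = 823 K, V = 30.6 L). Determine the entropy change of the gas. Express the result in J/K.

ΔS = 19.8 J/K

Entropy is a state function: ΔS = nC_V ln(T₂/T₁) + nR ln(V₂/V₁), with C_V = 3R/2 = 12.47 J mol⁻¹ K⁻¹ for a monoatomic ideal gas.
ΔS = 0.985 × [12.47 × ln(823/322) + 8.314 × ln(30.6/11.2)] = 19.8 J/K.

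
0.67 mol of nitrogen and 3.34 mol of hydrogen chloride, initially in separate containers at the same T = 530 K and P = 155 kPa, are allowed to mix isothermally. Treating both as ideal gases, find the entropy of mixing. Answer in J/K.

Mole fractions: x_A = 0.67/4.01 = 0.167, x_B = 0.833.
ΔS_mix = −R(n_A ln x_A + n_B ln x_B) = −8.314 × (0.67 ln 0.167 + 3.34 ln 0.833) = 15 J/K.

ΔS_mix = 15 J/K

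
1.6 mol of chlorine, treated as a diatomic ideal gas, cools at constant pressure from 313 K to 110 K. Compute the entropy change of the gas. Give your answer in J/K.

ΔS = -48.7 J/K

At constant pressure, ΔS = nC_p ln(T₂/T₁) with C_p = 7R/2 = 29.1 J mol⁻¹ K⁻¹.
ΔS = 1.6 × 29.1 × ln(110/313) = -48.7 J/K.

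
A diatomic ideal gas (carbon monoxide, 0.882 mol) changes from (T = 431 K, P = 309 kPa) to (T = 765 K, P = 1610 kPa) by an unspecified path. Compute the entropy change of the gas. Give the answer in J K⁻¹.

ΔS = nC_p ln(T₂/T₁) − nR ln(P₂/P₁), with C_p = 7R/2 = 29.1 J mol⁻¹ K⁻¹ for a diatomic ideal gas.
ΔS = 0.882 × [29.1 × ln(765/431) − 8.314 × ln(1610/309)] = 2.62 J/K.

ΔS = 2.62 J/K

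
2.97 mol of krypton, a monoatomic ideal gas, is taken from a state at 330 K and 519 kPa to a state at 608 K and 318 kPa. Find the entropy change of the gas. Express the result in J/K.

ΔS = nC_p ln(T₂/T₁) − nR ln(P₂/P₁), with C_p = 5R/2 = 20.79 J mol⁻¹ K⁻¹ for a monoatomic ideal gas.
ΔS = 2.97 × [20.79 × ln(608/330) − 8.314 × ln(318/519)] = 49.8 J/K.

ΔS = 49.8 J/K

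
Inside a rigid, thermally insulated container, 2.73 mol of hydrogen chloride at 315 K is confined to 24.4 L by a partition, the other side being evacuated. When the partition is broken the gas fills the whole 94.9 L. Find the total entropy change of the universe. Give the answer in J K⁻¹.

No heat is exchanged and no work is done, so the ideal-gas temperature stays constant.
Entropy is a state function; using a reversible isothermal path, ΔS_gas = nR ln(V₂/V₁) = 2.73 × 8.314 × ln(94.9/24.4) = 30.8 J/K.
The insulated surroundings exchange no heat, so ΔS_surr = 0 and ΔS_universe = ΔS_gas.

ΔS_universe = 30.8 J/K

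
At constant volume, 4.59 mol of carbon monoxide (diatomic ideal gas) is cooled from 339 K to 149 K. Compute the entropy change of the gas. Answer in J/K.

ΔS = -78.4 J/K

At constant volume, ΔS = nC_V ln(T₂/T₁) with C_V = 5R/2 = 20.79 J mol⁻¹ K⁻¹.
ΔS = 4.59 × 20.79 × ln(149/339) = -78.4 J/K.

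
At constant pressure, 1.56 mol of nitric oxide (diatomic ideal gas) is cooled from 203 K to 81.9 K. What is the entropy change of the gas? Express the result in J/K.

At constant pressure, ΔS = nC_p ln(T₂/T₁) with C_p = 7R/2 = 29.1 J mol⁻¹ K⁻¹.
ΔS = 1.56 × 29.1 × ln(81.9/203) = -41.2 J/K.

ΔS = -41.2 J/K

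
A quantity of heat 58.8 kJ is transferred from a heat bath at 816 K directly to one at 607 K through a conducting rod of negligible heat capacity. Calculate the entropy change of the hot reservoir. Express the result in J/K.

ΔS_hot = -72.1 J/K

The hot reservoir loses heat Q, so ΔS_hot = −Q/T_H = −58800/816 = -72.1 J/K.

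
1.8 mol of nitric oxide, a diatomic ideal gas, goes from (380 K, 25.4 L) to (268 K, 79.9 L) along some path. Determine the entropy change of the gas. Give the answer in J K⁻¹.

ΔS = 4.09 J/K

Entropy is a state function: ΔS = nC_V ln(T₂/T₁) + nR ln(V₂/V₁), with C_V = 5R/2 = 20.79 J mol⁻¹ K⁻¹ for a diatomic ideal gas.
ΔS = 1.8 × [20.79 × ln(268/380) + 8.314 × ln(79.9/25.4)] = 4.09 J/K.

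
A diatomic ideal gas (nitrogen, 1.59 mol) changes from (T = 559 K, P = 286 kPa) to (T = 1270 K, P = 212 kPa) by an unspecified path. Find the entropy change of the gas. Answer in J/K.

ΔS = nC_p ln(T₂/T₁) − nR ln(P₂/P₁), with C_p = 7R/2 = 29.1 J mol⁻¹ K⁻¹ for a diatomic ideal gas.
ΔS = 1.59 × [29.1 × ln(1270/559) − 8.314 × ln(212/286)] = 41.9 J/K.

ΔS = 41.9 J/K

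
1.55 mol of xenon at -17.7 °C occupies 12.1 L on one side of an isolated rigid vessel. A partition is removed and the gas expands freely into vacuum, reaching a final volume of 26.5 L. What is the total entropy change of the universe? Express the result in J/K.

No heat is exchanged and no work is done, so the ideal-gas temperature stays constant.
Entropy is a state function; using a reversible isothermal path, ΔS_gas = nR ln(V₂/V₁) = 1.55 × 8.314 × ln(26.5/12.1) = 10.1 J/K.
The insulated surroundings exchange no heat, so ΔS_surr = 0 and ΔS_universe = ΔS_gas.

ΔS_universe = 10.1 J/K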